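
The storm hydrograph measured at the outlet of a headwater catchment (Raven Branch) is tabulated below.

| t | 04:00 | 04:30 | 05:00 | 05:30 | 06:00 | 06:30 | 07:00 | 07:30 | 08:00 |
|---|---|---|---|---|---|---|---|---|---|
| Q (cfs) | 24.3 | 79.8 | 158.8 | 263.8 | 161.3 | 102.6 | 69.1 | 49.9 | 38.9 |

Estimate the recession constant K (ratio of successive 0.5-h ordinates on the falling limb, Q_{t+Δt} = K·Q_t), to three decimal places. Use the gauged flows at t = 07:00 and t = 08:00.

K ≈ 0.750

Using the recession-limb readings at t = 07:00 and t = 08:00: Q falls from 69.1 to 38.9 cfs over 2 intervals.
K = (Q₂/Q₁)^(1/2) = (38.9/69.1)^(1/2) = 0.750.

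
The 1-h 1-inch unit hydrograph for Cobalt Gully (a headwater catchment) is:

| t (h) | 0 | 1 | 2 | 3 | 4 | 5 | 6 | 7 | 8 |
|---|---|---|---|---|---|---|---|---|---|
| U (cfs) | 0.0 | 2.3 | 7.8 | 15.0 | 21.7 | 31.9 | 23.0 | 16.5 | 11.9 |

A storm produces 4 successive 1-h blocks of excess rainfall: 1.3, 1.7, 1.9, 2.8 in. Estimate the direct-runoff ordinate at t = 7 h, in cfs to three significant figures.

Q ≈ 182 cfs

By discrete convolution, Q_j = Σ (P_i / 1 in) · U_{j−i}.
At t = 7 h (j=7): Q = (1.3/1)·16.5 + (1.7/1)·23.0 + (1.9/1)·31.9 + (2.8/1)·21.7 = 182 cfs.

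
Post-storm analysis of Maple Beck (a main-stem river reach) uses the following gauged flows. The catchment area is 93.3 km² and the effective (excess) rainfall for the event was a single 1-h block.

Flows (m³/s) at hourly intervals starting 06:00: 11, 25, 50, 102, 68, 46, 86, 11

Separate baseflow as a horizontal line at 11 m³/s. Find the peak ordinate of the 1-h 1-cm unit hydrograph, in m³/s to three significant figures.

U_p ≈ 75.8 m³/s

Direct runoff: 0.0, 14.0, 39.0, 91.0, 57.0, 35.0, 75.0, 0.0 m³/s; ΣQ_DR = 311.0 m³/s, peak = 91.0 m³/s.
Runoff depth d = ΣQ_DR·Δt / A = 311.0 × 3600 / (93.3 km²) = 12.00 mm.
The 1-cm UH is the DRH scaled by (10 mm)/d, so U_p = 91.0 × 10/12.00 = 75.8 m³/s.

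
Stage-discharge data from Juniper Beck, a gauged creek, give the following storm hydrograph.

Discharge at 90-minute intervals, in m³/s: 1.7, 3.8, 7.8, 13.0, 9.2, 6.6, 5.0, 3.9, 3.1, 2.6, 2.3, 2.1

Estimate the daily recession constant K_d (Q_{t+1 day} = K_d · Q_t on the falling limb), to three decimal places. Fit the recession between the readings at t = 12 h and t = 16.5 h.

K_d ≈ 0.125

Between t = 12 h and t = 16.5 h the flow falls from 3.1 to 2.1 m³/s over 3×1.5 h = 4.5 h.
Per-interval ratio K = (2.1/3.1)^(1/3) = 0.8783; K_d = K^(24/1.5) = 0.125.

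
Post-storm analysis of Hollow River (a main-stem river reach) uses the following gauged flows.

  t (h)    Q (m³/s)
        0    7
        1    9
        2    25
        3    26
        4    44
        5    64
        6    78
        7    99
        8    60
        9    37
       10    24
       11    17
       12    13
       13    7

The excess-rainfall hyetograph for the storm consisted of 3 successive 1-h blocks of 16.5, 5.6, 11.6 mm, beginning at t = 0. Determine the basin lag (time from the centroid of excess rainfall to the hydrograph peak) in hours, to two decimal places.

t_L ≈ 5.65 h

Centroid of excess rainfall: t_c = Σ P_i·t̄_i / ΣP_i = 1.3546 h (block centres at 0.5, 1.5, 2.5 h).
Hydrograph peak occurs at t = 7 h, so basin lag t_L = 7 − 1.3546 = 5.65 h.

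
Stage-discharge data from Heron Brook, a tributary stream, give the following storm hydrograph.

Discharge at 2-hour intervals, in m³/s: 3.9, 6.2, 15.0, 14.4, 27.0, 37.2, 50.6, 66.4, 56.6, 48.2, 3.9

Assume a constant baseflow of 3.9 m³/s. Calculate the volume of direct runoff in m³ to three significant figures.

V ≈ 2.06 × 10^6 m³

Direct-runoff ordinates (Q − Q_b): 0.0, 2.3, 11.1, 10.5, 23.1, 33.3, 46.7, 62.5, 52.7, 44.3, 0.0 m³/s.
ΣQ_DR = 286.5 m³/s.
With Δt = 2 h = 7200 s, V = ΣQ_DR · Δt = 286.5 × 7200 = 2.06 × 10^6 m³.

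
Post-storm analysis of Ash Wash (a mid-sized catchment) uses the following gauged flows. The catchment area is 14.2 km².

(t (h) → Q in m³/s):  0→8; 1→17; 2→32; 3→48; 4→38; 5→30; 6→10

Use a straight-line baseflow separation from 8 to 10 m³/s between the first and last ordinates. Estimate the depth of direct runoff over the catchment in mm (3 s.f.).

Direct runoff: 0.00, 8.67, 23.33, 39.00, 28.67, 20.33, 0.00 m³/s; ΣQ_DR = 120.0 m³/s.
V = ΣQ_DR · Δt = 120.0 × 3600 s = 4.320 × 10^5 m³.
Over A = 14.2 km², depth = V / A = 30.4 mm.

d ≈ 30.4 mm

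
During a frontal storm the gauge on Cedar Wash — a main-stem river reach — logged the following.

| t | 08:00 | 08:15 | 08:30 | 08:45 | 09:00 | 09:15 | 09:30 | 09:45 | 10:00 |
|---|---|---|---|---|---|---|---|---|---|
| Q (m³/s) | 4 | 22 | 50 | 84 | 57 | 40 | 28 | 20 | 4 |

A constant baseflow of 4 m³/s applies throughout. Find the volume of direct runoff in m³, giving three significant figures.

Direct-runoff ordinates (Q − Q_b): 0.0, 18.0, 46.0, 80.0, 53.0, 36.0, 24.0, 16.0, 0.0 m³/s.
ΣQ_DR = 273.0 m³/s.
With Δt = 0.25 h = 900 s, V = ΣQ_DR · Δt = 273.0 × 900 = 2.46 × 10^5 m³.

V ≈ 2.46 × 10^5 m³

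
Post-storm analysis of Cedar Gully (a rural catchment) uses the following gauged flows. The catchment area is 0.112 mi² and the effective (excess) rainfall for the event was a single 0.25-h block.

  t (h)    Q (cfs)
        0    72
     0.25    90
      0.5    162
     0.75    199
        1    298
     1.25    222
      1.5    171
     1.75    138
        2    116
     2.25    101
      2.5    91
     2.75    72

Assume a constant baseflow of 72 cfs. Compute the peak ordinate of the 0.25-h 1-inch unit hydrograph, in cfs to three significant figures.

Direct runoff: 0.0, 18.0, 90.0, 127.0, 226.0, 150.0, 99.0, 66.0, 44.0, 29.0, 19.0, 0.0 cfs; ΣQ_DR = 868.0 cfs, peak = 226.0 cfs.
Runoff depth d = ΣQ_DR·Δt / A = 868.0 × 900 / (0.112 mi²) = 3.002 in.
The 1-inch UH is the DRH scaled by (1 in)/d, so U_p = 226.0 × 1/3.002 = 75.3 cfs.

U_p ≈ 75.3 cfs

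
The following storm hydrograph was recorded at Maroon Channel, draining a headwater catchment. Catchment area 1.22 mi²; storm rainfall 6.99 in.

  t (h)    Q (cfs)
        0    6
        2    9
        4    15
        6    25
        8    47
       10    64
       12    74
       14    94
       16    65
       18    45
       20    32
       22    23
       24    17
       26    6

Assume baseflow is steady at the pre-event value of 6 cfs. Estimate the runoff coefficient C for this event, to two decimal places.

ΣQ_DR = 438.0 cfs; V = ΣQ_DR·Δt = 3.154 × 10^6 ft³.
Runoff depth d = V / A = 1.113 in.
C = d / P = 1.113 / 6.99 = 0.16.

C ≈ 0.16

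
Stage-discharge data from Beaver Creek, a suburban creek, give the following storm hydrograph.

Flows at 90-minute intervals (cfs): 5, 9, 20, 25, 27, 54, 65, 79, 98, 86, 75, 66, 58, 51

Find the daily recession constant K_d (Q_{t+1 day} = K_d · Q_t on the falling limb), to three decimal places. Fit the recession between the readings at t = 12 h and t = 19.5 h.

Between t = 12 h and t = 19.5 h the flow falls from 98 to 51 cfs over 5×1.5 h = 7.5 h.
Per-interval ratio K = (51/98)^(1/5) = 0.8775; K_d = K^(24/1.5) = 0.124.

K_d ≈ 0.124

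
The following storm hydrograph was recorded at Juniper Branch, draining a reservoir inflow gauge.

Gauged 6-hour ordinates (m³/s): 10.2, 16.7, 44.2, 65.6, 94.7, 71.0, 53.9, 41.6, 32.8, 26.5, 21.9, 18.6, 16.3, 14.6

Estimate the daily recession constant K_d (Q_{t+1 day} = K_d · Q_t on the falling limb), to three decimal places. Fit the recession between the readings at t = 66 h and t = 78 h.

Between t = 66 h and t = 78 h the flow falls from 18.6 to 14.6 m³/s over 2×6 h = 12 h.
Per-interval ratio K = (14.6/18.6)^(1/2) = 0.8860; K_d = K^(24/6) = 0.616.

K_d ≈ 0.616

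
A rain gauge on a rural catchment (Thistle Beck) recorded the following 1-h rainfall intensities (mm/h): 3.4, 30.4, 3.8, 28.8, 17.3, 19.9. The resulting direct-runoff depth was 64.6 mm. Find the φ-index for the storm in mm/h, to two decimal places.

Only the 4 blocks with intensity above φ contribute runoff: 30.4, 28.8, 17.3, 19.9 mm/h.
Σ(I−φ)·Δt = d  ⇒  (30.4+28.8+17.3+19.9 − 4φ)·1 = 64.6
φ = (96.40 − 64.6/1) / 4 = 7.95 mm/h.

φ ≈ 7.95 mm/h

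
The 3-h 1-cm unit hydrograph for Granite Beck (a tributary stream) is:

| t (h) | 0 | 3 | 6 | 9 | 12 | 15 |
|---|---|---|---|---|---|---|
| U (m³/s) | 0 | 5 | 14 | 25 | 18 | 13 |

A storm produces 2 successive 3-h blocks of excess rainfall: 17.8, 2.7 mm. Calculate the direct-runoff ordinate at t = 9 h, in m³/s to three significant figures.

Q ≈ 48.3 m³/s

By discrete convolution, Q_j = Σ (P_i / 10 mm) · U_{j−i}.
At t = 9 h (j=3): Q = (17.8/10)·25 + (2.7/10)·14 = 48.3 m³/s.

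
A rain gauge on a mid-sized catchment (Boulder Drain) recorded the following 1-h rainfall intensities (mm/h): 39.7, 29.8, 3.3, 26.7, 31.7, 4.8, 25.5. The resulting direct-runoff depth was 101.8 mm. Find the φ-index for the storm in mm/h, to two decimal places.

φ ≈ 10.32 mm/h

Only the 5 blocks with intensity above φ contribute runoff: 39.7, 29.8, 26.7, 31.7, 25.5 mm/h.
Σ(I−φ)·Δt = d  ⇒  (39.7+29.8+26.7+31.7+25.5 − 5φ)·1 = 101.8
φ = (153.4 − 101.8/1) / 5 = 10.32 mm/h.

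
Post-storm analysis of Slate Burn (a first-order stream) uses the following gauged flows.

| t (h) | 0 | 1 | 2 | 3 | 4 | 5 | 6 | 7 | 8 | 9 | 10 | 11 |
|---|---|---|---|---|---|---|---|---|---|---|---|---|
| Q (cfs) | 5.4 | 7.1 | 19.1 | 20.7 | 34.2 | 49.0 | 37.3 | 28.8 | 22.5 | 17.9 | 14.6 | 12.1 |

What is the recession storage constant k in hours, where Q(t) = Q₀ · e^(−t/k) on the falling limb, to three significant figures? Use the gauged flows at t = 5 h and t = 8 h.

k ≈ 3.85 h

On the falling limb, Q drops from 49.0 to 22.5 cfs between t = 5 h and t = 8 h (Δt = 3 h).
k = −Δt / ln(Q₂/Q₁) = −3 / ln(22.5/49.0) = 3.85 h.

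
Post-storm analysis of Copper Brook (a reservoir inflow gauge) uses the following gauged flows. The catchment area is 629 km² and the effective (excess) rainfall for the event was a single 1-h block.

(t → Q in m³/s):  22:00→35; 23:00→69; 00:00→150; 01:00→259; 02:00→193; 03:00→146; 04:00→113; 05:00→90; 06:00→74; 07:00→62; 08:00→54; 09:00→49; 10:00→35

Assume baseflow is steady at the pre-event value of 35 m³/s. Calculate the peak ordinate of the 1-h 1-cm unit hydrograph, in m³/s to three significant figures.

Direct runoff: 0.0, 34.0, 115.0, 224.0, 158.0, 111.0, 78.0, 55.0, 39.0, 27.0, 19.0, 14.0, 0.0 m³/s; ΣQ_DR = 874.0 m³/s, peak = 224.0 m³/s.
Runoff depth d = ΣQ_DR·Δt / A = 874.0 × 3600 / (629 km²) = 5.002 mm.
The 1-cm UH is the DRH scaled by (10 mm)/d, so U_p = 224.0 × 10/5.002 = 448 m³/s.

U_p ≈ 448 m³/s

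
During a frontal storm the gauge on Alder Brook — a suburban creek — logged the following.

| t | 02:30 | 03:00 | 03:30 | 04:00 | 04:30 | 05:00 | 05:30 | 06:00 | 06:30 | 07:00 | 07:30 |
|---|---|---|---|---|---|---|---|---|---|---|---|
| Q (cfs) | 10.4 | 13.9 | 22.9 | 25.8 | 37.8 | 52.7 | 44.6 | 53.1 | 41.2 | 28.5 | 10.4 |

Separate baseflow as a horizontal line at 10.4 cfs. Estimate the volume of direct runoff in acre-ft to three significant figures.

Direct-runoff ordinates (Q − Q_b): 0.0, 3.5, 12.5, 15.4, 27.4, 42.3, 34.2, 42.7, 30.8, 18.1, 0.0 cfs.
ΣQ_DR = 226.9 cfs.
With Δt = 0.5 h = 1800 s, V = ΣQ_DR · Δt = 226.9 × 1800 = 4.08 × 10^5 ft³ = 9.38 acre-ft.

V ≈ 9.38 acre-ft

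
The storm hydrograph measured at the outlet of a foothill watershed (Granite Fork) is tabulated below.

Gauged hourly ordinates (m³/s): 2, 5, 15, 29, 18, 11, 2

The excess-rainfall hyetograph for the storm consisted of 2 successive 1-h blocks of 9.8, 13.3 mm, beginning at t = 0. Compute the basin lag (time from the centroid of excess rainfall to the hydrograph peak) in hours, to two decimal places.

Centroid of excess rainfall: t_c = Σ P_i·t̄_i / ΣP_i = 1.0758 h (block centres at 0.5, 1.5 h).
Hydrograph peak occurs at t = 3 h, so basin lag t_L = 3 − 1.0758 = 1.92 h.

t_L ≈ 1.92 h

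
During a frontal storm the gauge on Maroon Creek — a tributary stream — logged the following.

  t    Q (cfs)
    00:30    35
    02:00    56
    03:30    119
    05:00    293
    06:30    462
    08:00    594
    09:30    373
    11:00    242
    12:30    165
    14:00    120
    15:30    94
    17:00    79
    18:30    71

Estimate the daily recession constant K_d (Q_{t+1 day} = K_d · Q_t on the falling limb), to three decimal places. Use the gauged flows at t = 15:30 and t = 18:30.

Between t = 15:30 and t = 18:30 the flow falls from 94 to 71 cfs over 2×1.5 h = 3 h.
Per-interval ratio K = (71/94)^(1/2) = 0.8691; K_d = K^(24/1.5) = 0.106.

K_d ≈ 0.106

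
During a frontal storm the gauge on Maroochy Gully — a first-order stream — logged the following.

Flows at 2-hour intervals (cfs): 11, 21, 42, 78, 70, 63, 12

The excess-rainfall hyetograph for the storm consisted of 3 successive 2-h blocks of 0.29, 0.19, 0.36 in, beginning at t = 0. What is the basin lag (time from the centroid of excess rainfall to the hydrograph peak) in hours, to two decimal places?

Centroid of excess rainfall: t_c = Σ P_i·t̄_i / ΣP_i = 3.1667 h (block centres at 1, 3, 5 h).
Hydrograph peak occurs at t = 6 h, so basin lag t_L = 6 − 3.1667 = 2.83 h.

t_L ≈ 2.83 h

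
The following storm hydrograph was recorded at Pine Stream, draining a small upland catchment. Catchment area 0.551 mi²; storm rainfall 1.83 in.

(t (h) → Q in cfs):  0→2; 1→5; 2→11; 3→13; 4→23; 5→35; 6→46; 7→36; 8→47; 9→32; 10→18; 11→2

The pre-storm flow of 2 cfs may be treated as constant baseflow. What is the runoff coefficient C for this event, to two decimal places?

C ≈ 0.38

ΣQ_DR = 246.0 cfs; V = ΣQ_DR·Δt = 8.856 × 10^5 ft³.
Runoff depth d = V / A = 0.6918 in.
C = d / P = 0.6918 / 1.83 = 0.38.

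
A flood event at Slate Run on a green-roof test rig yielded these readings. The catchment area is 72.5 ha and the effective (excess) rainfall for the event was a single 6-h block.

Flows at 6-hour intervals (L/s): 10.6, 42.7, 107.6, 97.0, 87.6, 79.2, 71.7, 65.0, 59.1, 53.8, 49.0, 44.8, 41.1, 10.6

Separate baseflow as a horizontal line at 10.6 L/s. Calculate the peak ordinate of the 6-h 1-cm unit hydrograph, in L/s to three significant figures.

U_p ≈ 48.5 L/s

Direct runoff: 0.0, 32.1, 97.0, 86.4, 77.0, 68.6, 61.1, 54.4, 48.5, 43.2, 38.4, 34.2, 30.5, 0.0 L/s; ΣQ_DR = 671.4 L/s, peak = 97.0 L/s.
Runoff depth d = ΣQ_DR·Δt / A = 671.4 × 21600 / (72.5 ha) = 20.00 mm.
The 1-cm UH is the DRH scaled by (10 mm)/d, so U_p = 97.0 × 10/20.00 = 48.5 L/s.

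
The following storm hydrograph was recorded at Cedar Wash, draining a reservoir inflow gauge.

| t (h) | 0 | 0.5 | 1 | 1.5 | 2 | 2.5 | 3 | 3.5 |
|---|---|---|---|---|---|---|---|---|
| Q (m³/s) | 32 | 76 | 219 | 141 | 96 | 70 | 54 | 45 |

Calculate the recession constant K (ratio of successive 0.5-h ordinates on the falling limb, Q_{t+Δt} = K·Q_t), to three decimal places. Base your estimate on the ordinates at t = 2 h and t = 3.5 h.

Using the recession-limb readings at t = 2 h and t = 3.5 h: Q falls from 96 to 45 m³/s over 3 intervals.
K = (Q₂/Q₁)^(1/3) = (45/96)^(1/3) = 0.777.

K ≈ 0.777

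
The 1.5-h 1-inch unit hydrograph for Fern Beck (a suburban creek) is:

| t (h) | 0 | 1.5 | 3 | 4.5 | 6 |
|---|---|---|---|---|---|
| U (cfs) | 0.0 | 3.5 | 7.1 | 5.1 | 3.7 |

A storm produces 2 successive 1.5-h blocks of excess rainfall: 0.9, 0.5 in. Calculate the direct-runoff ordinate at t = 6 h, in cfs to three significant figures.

Q ≈ 5.88 cfs

By discrete convolution, Q_j = Σ (P_i / 1 in) · U_{j−i}.
At t = 6 h (j=4): Q = (0.9/1)·3.7 + (0.5/1)·5.1 = 5.88 cfs.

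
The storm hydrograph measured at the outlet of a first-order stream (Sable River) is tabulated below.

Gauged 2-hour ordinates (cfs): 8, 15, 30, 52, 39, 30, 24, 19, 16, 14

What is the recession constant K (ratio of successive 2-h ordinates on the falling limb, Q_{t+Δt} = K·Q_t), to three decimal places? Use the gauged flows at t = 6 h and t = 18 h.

K ≈ 0.804

Using the recession-limb readings at t = 6 h and t = 18 h: Q falls from 52 to 14 cfs over 6 intervals.
K = (Q₂/Q₁)^(1/6) = (14/52)^(1/6) = 0.804.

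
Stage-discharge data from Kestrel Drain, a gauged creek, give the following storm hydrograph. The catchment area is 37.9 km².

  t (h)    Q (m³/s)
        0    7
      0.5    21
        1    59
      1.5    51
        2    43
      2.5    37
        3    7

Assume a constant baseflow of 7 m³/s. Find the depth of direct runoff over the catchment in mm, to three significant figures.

Direct runoff: 0.0, 14.0, 52.0, 44.0, 36.0, 30.0, 0.0 m³/s; ΣQ_DR = 176.0 m³/s.
V = ΣQ_DR · Δt = 176.0 × 1800 s = 3.168 × 10^5 m³.
Over A = 37.9 km², depth = V / A = 8.36 mm.

d ≈ 8.36 mm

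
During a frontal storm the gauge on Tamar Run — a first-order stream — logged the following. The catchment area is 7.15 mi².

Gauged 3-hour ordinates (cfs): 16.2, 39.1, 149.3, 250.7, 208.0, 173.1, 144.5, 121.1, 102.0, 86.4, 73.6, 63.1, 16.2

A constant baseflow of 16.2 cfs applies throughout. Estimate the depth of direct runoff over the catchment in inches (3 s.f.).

d ≈ 0.801 in

Direct runoff: 0.0, 22.9, 133.1, 234.5, 191.8, 156.9, 128.3, 104.9, 85.8, 70.2, 57.4, 46.9, 0.0 cfs; ΣQ_DR = 1233 cfs.
V = ΣQ_DR · Δt = 1233 × 10800 s = 1.331 × 10^7 ft³.
Over A = 7.15 mi², depth = V / A = 0.801 in.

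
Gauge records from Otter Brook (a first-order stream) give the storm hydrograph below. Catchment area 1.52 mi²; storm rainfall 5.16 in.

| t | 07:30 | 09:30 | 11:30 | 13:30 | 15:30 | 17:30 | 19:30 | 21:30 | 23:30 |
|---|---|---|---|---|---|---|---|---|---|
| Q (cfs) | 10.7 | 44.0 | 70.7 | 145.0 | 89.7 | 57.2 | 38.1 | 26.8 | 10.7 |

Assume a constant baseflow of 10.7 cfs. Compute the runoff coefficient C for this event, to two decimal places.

ΣQ_DR = 396.6 cfs; V = ΣQ_DR·Δt = 2.856 × 10^6 ft³.
Runoff depth d = V / A = 0.8086 in.
C = d / P = 0.8086 / 5.16 = 0.16.

C ≈ 0.16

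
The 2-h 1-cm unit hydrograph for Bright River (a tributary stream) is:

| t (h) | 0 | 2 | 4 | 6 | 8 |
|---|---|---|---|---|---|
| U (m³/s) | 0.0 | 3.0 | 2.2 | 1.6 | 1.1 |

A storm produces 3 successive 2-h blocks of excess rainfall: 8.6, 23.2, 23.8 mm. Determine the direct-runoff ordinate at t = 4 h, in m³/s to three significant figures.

Q ≈ 8.85 m³/s

By discrete convolution, Q_j = Σ (P_i / 10 mm) · U_{j−i}.
At t = 4 h (j=2): Q = (8.6/10)·2.2 + (23.2/10)·3.0 + (23.8/10)·0.0 = 8.85 m³/s.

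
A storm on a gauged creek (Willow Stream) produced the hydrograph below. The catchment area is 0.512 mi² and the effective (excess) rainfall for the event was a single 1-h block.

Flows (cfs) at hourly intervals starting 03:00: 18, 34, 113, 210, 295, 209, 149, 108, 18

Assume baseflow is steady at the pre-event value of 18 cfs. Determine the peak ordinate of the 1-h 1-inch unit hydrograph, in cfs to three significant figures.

Direct runoff: 0.0, 16.0, 95.0, 192.0, 277.0, 191.0, 131.0, 90.0, 0.0 cfs; ΣQ_DR = 992.0 cfs, peak = 277.0 cfs.
Runoff depth d = ΣQ_DR·Δt / A = 992.0 × 3600 / (0.512 mi²) = 3.002 in.
The 1-inch UH is the DRH scaled by (1 in)/d, so U_p = 277.0 × 1/3.002 = 92.3 cfs.

U_p ≈ 92.3 cfs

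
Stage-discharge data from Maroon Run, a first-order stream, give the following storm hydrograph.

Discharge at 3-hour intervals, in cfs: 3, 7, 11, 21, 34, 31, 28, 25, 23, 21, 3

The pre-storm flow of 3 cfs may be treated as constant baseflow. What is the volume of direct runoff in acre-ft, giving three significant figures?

Direct-runoff ordinates (Q − Q_b): 0.0, 4.0, 8.0, 18.0, 31.0, 28.0, 25.0, 22.0, 20.0, 18.0, 0.0 cfs.
ΣQ_DR = 174.0 cfs.
With Δt = 3 h = 10800 s, V = ΣQ_DR · Δt = 174.0 × 10800 = 1.88 × 10^6 ft³ = 43.1 acre-ft.

V ≈ 43.1 acre-ft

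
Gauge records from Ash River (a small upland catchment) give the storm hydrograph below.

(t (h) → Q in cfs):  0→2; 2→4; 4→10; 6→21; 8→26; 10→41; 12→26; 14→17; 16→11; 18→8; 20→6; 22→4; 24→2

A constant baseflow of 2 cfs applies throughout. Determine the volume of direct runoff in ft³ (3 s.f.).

V ≈ 1.09 × 10^6 ft³

Direct-runoff ordinates (Q − Q_b): 0.0, 2.0, 8.0, 19.0, 24.0, 39.0, 24.0, 15.0, 9.0, 6.0, 4.0, 2.0, 0.0 cfs.
ΣQ_DR = 152.0 cfs.
With Δt = 2 h = 7200 s, V = ΣQ_DR · Δt = 152.0 × 7200 = 1.09 × 10^6 ft³.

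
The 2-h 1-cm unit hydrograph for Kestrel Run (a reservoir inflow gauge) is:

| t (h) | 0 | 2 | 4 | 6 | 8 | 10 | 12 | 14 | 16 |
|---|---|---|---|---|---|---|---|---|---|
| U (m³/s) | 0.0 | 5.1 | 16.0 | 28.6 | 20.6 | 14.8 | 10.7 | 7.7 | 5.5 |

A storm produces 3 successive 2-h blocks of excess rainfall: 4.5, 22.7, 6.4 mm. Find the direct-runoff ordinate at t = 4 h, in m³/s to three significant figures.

By discrete convolution, Q_j = Σ (P_i / 10 mm) · U_{j−i}.
At t = 4 h (j=2): Q = (4.5/10)·16.0 + (22.7/10)·5.1 + (6.4/10)·0.0 = 18.8 m³/s.

Q ≈ 18.8 m³/s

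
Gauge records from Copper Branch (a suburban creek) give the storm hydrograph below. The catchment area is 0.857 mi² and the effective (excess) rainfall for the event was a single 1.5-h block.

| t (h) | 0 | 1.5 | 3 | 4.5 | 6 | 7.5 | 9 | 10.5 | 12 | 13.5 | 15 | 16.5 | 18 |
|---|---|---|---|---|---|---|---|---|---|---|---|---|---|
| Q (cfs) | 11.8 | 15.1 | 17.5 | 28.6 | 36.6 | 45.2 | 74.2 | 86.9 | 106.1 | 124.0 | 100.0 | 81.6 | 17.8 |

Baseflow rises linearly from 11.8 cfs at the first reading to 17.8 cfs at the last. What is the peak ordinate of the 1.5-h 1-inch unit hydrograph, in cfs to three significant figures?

Direct runoff: 0.00, 2.80, 4.70, 15.30, 22.80, 30.90, 59.40, 71.60, 90.30, 107.70, 83.20, 64.30, 0.00 cfs; ΣQ_DR = 553.0 cfs, peak = 107.70 cfs.
Runoff depth d = ΣQ_DR·Δt / A = 553.0 × 5400 / (0.857 mi²) = 1.500 in.
The 1-inch UH is the DRH scaled by (1 in)/d, so U_p = 107.70 × 1/1.500 = 71.8 cfs.

U_p ≈ 71.8 cfs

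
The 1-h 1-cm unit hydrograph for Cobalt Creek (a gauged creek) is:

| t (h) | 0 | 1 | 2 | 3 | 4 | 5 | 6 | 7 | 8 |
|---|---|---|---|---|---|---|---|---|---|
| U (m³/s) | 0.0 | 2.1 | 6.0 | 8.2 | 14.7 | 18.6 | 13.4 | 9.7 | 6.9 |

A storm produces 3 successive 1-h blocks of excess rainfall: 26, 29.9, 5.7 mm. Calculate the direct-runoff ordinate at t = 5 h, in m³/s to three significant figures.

By discrete convolution, Q_j = Σ (P_i / 10 mm) · U_{j−i}.
At t = 5 h (j=5): Q = (26/10)·18.6 + (29.9/10)·14.7 + (5.7/10)·8.2 = 97.0 m³/s.

Q ≈ 97.0 m³/s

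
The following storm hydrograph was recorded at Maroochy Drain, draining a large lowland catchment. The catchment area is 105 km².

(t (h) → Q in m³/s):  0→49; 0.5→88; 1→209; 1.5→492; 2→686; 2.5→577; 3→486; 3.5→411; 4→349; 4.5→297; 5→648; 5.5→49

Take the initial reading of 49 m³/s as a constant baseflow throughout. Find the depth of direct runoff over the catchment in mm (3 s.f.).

Direct runoff: 0.0, 39.0, 160.0, 443.0, 637.0, 528.0, 437.0, 362.0, 300.0, 248.0, 599.0, 0.0 m³/s; ΣQ_DR = 3753 m³/s.
V = ΣQ_DR · Δt = 3753 × 1800 s = 6.755 × 10^6 m³.
Over A = 105 km², depth = V / A = 64.3 mm.

d ≈ 64.3 mm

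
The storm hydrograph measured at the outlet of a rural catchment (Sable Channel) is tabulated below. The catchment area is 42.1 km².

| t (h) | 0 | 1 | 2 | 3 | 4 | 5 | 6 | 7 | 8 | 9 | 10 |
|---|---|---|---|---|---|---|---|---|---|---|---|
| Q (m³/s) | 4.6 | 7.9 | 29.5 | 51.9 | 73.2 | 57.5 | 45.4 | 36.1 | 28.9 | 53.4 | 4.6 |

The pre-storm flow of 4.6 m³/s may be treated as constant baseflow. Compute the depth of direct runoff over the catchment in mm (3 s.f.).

Direct runoff: 0.0, 3.3, 24.9, 47.3, 68.6, 52.9, 40.8, 31.5, 24.3, 48.8, 0.0 m³/s; ΣQ_DR = 342.4 m³/s.
V = ΣQ_DR · Δt = 342.4 × 3600 s = 1.233 × 10^6 m³.
Over A = 42.1 km², depth = V / A = 29.3 mm.

d ≈ 29.3 mm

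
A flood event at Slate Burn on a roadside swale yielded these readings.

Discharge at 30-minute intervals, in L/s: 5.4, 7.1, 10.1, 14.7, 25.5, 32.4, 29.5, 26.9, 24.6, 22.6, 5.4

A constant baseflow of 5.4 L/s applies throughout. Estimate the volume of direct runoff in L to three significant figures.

V ≈ 2.61 × 10^5 L

Direct-runoff ordinates (Q − Q_b): 0.0, 1.7, 4.7, 9.3, 20.1, 27.0, 24.1, 21.5, 19.2, 17.2, 0.0 L/s.
ΣQ_DR = 144.8 L/s.
With Δt = 0.5 h = 1800 s, V = ΣQ_DR · Δt = 144.8 × 1800 = 2.61 × 10^5 L.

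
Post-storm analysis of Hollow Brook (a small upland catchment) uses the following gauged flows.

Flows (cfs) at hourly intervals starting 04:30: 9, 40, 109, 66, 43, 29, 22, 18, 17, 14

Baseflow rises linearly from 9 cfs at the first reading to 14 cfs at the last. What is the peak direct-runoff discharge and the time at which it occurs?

Subtracting baseflow gives direct-runoff ordinates: 0.00, 30.44, 98.89, 55.33, 31.78, 17.22, 9.67, 5.11, 3.56, 0.00 cfs.
The maximum is 98.89 cfs, occurring at the reading for t = 06:30.

Q_p = 98.89 cfs at t = 06:30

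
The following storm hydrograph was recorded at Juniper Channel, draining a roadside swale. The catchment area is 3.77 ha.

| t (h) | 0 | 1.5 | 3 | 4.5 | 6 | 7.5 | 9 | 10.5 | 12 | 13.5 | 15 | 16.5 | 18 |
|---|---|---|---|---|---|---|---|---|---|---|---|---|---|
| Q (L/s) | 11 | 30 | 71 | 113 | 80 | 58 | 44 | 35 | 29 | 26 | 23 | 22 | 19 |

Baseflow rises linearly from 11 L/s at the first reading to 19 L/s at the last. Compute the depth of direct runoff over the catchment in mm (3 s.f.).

Direct runoff: 0.00, 18.33, 58.67, 100.00, 66.33, 43.67, 29.00, 19.33, 12.67, 9.00, 5.33, 3.67, 0.00 L/s; ΣQ_DR = 366.0 L/s.
V = ΣQ_DR · Δt = 366.0 × 5400 s = 1.976 × 10^6 L.
Over A = 3.77 ha, depth = V / A = 52.4 mm.

d ≈ 52.4 mm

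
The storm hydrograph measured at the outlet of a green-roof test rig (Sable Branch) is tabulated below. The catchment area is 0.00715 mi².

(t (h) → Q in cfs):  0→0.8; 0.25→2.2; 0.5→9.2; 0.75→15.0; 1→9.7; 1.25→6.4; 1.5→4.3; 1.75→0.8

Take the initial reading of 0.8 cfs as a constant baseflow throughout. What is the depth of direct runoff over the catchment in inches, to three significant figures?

Direct runoff: 0.0, 1.4, 8.4, 14.2, 8.9, 5.6, 3.5, 0.0 cfs; ΣQ_DR = 42.00 cfs.
V = ΣQ_DR · Δt = 42.00 × 900 s = 37800 ft³.
Over A = 0.00715 mi², depth = V / A = 2.28 in.

d ≈ 2.28 in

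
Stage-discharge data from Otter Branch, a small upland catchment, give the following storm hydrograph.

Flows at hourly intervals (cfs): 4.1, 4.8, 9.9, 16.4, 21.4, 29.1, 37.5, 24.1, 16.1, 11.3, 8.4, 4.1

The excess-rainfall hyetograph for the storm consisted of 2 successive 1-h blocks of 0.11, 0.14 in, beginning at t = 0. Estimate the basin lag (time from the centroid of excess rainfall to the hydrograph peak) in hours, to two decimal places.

Centroid of excess rainfall: t_c = Σ P_i·t̄_i / ΣP_i = 1.0600 h (block centres at 0.5, 1.5 h).
Hydrograph peak occurs at t = 6 h, so basin lag t_L = 6 − 1.0600 = 4.94 h.

t_L ≈ 4.94 h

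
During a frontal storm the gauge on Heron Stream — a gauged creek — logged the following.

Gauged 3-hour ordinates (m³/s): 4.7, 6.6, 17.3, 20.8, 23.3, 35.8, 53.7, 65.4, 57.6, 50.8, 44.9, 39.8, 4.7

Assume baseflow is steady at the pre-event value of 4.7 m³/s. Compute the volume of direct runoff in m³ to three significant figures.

Direct-runoff ordinates (Q − Q_b): 0.0, 1.9, 12.6, 16.1, 18.6, 31.1, 49.0, 60.7, 52.9, 46.1, 40.2, 35.1, 0.0 m³/s.
ΣQ_DR = 364.3 m³/s.
With Δt = 3 h = 10800 s, V = ΣQ_DR · Δt = 364.3 × 10800 = 3.93 × 10^6 m³.

V ≈ 3.93 × 10^6 m³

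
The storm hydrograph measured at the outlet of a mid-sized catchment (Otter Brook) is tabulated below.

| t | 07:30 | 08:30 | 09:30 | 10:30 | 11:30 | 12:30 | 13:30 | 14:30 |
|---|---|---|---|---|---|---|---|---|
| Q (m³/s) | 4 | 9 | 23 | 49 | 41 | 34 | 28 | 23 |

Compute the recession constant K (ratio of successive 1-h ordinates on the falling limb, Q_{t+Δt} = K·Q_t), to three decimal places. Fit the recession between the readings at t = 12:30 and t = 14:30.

Using the recession-limb readings at t = 12:30 and t = 14:30: Q falls from 34 to 23 m³/s over 2 intervals.
K = (Q₂/Q₁)^(1/2) = (23/34)^(1/2) = 0.822.

K ≈ 0.822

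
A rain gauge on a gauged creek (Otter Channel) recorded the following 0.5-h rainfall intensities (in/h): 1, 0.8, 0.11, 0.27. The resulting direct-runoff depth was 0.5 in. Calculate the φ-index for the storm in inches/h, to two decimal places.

Only the 2 blocks with intensity above φ contribute runoff: 1, 0.8 in/h.
Σ(I−φ)·Δt = d  ⇒  (1+0.8 − 2φ)·0.5 = 0.5
φ = (1.800 − 0.5/0.5) / 2 = 0.40 in/h.

φ ≈ 0.40 in/h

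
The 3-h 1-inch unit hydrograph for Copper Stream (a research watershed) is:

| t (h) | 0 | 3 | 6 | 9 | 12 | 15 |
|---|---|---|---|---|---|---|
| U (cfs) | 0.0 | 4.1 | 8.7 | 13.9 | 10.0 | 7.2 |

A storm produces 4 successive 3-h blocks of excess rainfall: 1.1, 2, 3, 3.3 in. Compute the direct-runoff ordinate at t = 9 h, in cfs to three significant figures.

By discrete convolution, Q_j = Σ (P_i / 1 in) · U_{j−i}.
At t = 9 h (j=3): Q = (1.1/1)·13.9 + (2/1)·8.7 + (3/1)·4.1 + (3.3/1)·0.0 = 45.0 cfs.

Q ≈ 45.0 cfs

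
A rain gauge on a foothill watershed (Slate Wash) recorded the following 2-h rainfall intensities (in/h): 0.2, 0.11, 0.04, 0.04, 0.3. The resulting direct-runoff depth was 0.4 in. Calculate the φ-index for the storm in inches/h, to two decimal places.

φ ≈ 0.15 in/h

Only the 2 blocks with intensity above φ contribute runoff: 0.2, 0.3 in/h.
Σ(I−φ)·Δt = d  ⇒  (0.2+0.3 − 2φ)·2 = 0.4
φ = (0.5000 − 0.4/2) / 2 = 0.15 in/h.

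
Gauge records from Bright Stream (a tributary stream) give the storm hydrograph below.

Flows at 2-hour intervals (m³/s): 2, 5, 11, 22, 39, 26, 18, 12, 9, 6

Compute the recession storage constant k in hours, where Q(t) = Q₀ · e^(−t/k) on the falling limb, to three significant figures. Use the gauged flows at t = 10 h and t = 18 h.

k ≈ 5.46 h

On the falling limb, Q drops from 26 to 6 m³/s between t = 10 h and t = 18 h (Δt = 8 h).
k = −Δt / ln(Q₂/Q₁) = −8 / ln(6/26) = 5.46 h.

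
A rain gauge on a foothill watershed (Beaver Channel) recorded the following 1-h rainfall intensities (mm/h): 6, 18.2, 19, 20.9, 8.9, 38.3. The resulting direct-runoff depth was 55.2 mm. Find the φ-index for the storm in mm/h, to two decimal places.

φ ≈ 10.30 mm/h

Only the 4 blocks with intensity above φ contribute runoff: 18.2, 19, 20.9, 38.3 mm/h.
Σ(I−φ)·Δt = d  ⇒  (18.2+19+20.9+38.3 − 4φ)·1 = 55.2
φ = (96.40 − 55.2/1) / 4 = 10.30 mm/h.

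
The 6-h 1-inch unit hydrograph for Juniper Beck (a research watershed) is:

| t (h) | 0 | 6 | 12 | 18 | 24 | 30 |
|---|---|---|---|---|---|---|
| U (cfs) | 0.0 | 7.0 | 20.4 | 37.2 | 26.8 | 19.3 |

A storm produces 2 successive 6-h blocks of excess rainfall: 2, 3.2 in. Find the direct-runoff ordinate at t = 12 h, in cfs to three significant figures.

By discrete convolution, Q_j = Σ (P_i / 1 in) · U_{j−i}.
At t = 12 h (j=2): Q = (2/1)·20.4 + (3.2/1)·7.0 = 63.2 cfs.

Q ≈ 63.2 cfs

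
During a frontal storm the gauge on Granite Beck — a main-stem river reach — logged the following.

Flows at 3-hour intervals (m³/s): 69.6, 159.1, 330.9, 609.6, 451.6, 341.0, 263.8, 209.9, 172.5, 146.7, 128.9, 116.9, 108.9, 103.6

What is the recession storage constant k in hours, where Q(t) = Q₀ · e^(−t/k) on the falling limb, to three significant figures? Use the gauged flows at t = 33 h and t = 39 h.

k ≈ 49.7 h

On the falling limb, Q drops from 116.9 to 103.6 m³/s between t = 33 h and t = 39 h (Δt = 6 h).
k = −Δt / ln(Q₂/Q₁) = −6 / ln(103.6/116.9) = 49.7 h.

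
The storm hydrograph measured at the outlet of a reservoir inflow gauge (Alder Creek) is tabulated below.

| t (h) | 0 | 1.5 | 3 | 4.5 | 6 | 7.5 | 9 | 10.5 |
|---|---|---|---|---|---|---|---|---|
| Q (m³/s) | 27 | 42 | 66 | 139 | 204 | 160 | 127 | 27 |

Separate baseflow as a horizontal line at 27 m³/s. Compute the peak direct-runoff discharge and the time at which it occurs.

Subtracting baseflow gives direct-runoff ordinates: 0.0, 15.0, 39.0, 112.0, 177.0, 133.0, 100.0, 0.0 m³/s.
The maximum is 177.0 m³/s, occurring at the reading for t = 6 h.

Q_p = 177.0 m³/s at t = 6 h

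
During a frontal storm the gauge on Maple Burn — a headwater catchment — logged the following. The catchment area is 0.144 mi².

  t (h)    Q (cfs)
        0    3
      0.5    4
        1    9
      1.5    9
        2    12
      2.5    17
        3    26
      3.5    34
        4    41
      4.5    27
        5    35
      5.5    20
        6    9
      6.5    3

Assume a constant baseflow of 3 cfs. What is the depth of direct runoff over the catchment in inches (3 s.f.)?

Direct runoff: 0.0, 1.0, 6.0, 6.0, 9.0, 14.0, 23.0, 31.0, 38.0, 24.0, 32.0, 17.0, 6.0, 0.0 cfs; ΣQ_DR = 207.0 cfs.
V = ΣQ_DR · Δt = 207.0 × 1800 s = 3.726 × 10^5 ft³.
Over A = 0.144 mi², depth = V / A = 1.11 in.

d ≈ 1.11 in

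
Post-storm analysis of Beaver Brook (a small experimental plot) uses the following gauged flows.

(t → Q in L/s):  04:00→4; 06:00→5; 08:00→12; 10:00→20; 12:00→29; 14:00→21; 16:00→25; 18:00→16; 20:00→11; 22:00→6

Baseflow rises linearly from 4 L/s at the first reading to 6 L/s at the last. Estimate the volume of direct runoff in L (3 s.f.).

V ≈ 7.13 × 10^5 L

Direct-runoff ordinates (Q − Q_b): 0.00, 0.78, 7.56, 15.33, 24.11, 15.89, 19.67, 10.44, 5.22, 0.00 L/s.
ΣQ_DR = 99.00 L/s.
With Δt = 2 h = 7200 s, V = ΣQ_DR · Δt = 99.00 × 7200 = 7.13 × 10^5 L.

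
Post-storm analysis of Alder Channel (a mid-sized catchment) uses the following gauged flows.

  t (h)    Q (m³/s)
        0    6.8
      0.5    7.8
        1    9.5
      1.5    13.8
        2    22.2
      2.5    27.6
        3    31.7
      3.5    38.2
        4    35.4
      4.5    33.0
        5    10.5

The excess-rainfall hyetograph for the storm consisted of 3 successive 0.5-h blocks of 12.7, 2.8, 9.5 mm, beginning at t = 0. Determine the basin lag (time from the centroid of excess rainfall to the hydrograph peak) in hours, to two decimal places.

Centroid of excess rainfall: t_c = Σ P_i·t̄_i / ΣP_i = 0.6860 h (block centres at 0.25, 0.75, 1.25 h).
Hydrograph peak occurs at t = 3.5 h, so basin lag t_L = 3.5 − 0.6860 = 2.81 h.

t_L ≈ 2.81 h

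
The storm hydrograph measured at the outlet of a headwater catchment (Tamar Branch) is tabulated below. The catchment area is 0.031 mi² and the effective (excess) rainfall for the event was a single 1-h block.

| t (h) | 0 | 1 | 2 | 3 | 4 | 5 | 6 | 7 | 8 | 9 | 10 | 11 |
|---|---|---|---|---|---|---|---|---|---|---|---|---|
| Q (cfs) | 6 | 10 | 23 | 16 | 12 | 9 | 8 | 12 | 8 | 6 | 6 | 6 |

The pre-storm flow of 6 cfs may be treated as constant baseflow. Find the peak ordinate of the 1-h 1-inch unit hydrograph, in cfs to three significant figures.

U_p ≈ 6.80 cfs

Direct runoff: 0.0, 4.0, 17.0, 10.0, 6.0, 3.0, 2.0, 6.0, 2.0, 0.0, 0.0, 0.0 cfs; ΣQ_DR = 50.00 cfs, peak = 17.0 cfs.
Runoff depth d = ΣQ_DR·Δt / A = 50.00 × 3600 / (0.031 mi²) = 2.499 in.
The 1-inch UH is the DRH scaled by (1 in)/d, so U_p = 17.0 × 1/2.499 = 6.80 cfs.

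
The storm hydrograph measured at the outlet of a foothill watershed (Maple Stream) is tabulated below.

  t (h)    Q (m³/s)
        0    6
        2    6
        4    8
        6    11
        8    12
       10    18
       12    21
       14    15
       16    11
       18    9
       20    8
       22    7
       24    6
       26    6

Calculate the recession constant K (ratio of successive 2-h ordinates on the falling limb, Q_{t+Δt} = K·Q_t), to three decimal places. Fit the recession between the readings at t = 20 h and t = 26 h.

Using the recession-limb readings at t = 20 h and t = 26 h: Q falls from 8 to 6 m³/s over 3 intervals.
K = (Q₂/Q₁)^(1/3) = (6/8)^(1/3) = 0.909.

K ≈ 0.909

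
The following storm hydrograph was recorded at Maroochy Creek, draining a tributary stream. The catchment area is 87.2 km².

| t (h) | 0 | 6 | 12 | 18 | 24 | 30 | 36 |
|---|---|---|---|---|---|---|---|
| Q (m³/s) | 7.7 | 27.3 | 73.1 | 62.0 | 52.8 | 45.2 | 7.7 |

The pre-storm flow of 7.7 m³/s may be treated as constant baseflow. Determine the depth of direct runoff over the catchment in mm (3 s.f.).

Direct runoff: 0.0, 19.6, 65.4, 54.3, 45.1, 37.5, 0.0 m³/s; ΣQ_DR = 221.9 m³/s.
V = ΣQ_DR · Δt = 221.9 × 21600 s = 4.793 × 10^6 m³.
Over A = 87.2 km², depth = V / A = 55.0 mm.

d ≈ 55.0 mm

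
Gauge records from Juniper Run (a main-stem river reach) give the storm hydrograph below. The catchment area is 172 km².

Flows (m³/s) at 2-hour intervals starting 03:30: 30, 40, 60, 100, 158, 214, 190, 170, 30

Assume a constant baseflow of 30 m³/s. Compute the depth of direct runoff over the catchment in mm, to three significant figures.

d ≈ 30.2 mm

Direct runoff: 0.0, 10.0, 30.0, 70.0, 128.0, 184.0, 160.0, 140.0, 0.0 m³/s; ΣQ_DR = 722.0 m³/s.
V = ΣQ_DR · Δt = 722.0 × 7200 s = 5.198 × 10^6 m³.
Over A = 172 km², depth = V / A = 30.2 mm.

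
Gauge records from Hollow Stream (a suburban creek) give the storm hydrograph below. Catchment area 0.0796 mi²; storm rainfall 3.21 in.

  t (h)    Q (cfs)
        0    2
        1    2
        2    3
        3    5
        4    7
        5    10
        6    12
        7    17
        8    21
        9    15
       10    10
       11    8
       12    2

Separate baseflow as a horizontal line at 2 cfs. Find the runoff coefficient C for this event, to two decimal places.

ΣQ_DR = 88.00 cfs; V = ΣQ_DR·Δt = 3.168 × 10^5 ft³.
Runoff depth d = V / A = 1.713 in.
C = d / P = 1.713 / 3.21 = 0.53.

C ≈ 0.53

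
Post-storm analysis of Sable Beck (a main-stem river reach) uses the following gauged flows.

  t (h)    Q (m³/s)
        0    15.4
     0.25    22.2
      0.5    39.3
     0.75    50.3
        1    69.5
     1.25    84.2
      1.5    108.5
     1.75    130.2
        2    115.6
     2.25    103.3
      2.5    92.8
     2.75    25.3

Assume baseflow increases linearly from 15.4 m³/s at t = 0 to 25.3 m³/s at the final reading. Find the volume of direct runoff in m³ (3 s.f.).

V ≈ 5.51 × 10^5 m³

Direct-runoff ordinates (Q − Q_b): 0.00, 5.90, 22.10, 32.20, 50.50, 64.30, 87.70, 108.50, 93.00, 79.80, 68.40, 0.00 m³/s.
ΣQ_DR = 612.4 m³/s.
With Δt = 0.25 h = 900 s, V = ΣQ_DR · Δt = 612.4 × 900 = 5.51 × 10^5 m³.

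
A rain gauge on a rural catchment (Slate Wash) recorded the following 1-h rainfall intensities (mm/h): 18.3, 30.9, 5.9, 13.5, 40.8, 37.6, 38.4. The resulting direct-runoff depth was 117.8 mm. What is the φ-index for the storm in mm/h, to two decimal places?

Only the 6 blocks with intensity above φ contribute runoff: 18.3, 30.9, 13.5, 40.8, 37.6, 38.4 mm/h.
Σ(I−φ)·Δt = d  ⇒  (18.3+30.9+13.5+40.8+37.6+38.4 − 6φ)·1 = 117.8
φ = (179.5 − 117.8/1) / 6 = 10.28 mm/h.

φ ≈ 10.28 mm/h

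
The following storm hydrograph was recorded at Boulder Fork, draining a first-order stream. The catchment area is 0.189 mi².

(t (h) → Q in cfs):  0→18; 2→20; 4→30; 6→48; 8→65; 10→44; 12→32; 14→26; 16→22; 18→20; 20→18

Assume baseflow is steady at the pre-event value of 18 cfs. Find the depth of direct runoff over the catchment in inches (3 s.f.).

Direct runoff: 0.0, 2.0, 12.0, 30.0, 47.0, 26.0, 14.0, 8.0, 4.0, 2.0, 0.0 cfs; ΣQ_DR = 145.0 cfs.
V = ΣQ_DR · Δt = 145.0 × 7200 s = 1.044 × 10^6 ft³.
Over A = 0.189 mi², depth = V / A = 2.38 in.

d ≈ 2.38 in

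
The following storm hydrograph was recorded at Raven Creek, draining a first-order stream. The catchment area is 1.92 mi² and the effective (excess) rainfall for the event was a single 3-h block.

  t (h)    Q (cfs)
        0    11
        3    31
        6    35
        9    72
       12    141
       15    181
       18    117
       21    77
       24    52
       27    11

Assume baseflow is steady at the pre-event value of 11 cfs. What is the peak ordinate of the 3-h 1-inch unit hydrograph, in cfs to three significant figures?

U_p ≈ 114 cfs

Direct runoff: 0.0, 20.0, 24.0, 61.0, 130.0, 170.0, 106.0, 66.0, 41.0, 0.0 cfs; ΣQ_DR = 618.0 cfs, peak = 170.0 cfs.
Runoff depth d = ΣQ_DR·Δt / A = 618.0 × 10800 / (1.92 mi²) = 1.496 in.
The 1-inch UH is the DRH scaled by (1 in)/d, so U_p = 170.0 × 1/1.496 = 114 cfs.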